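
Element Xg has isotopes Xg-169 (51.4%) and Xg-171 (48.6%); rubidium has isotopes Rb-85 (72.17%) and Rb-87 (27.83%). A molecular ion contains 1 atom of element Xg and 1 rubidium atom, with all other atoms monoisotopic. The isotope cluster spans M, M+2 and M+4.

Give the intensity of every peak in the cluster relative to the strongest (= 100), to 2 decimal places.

75.12 : 100.00 : 27.39

Element Xg pattern (n=1): 0.5140 : 0.4860
Rubidium pattern (n=1): 0.7217 : 0.2783
Convolve the two distributions (both contribute in 2-u steps):
  M: 0.5140×0.7217 = 0.370954
  M+2: 0.5140×0.2783 + 0.4860×0.7217 = 0.493792
  M+4: 0.4860×0.2783 = 0.135254
Scale to base peak (0.493792) = 100: 75.12 : 100.00 : 27.39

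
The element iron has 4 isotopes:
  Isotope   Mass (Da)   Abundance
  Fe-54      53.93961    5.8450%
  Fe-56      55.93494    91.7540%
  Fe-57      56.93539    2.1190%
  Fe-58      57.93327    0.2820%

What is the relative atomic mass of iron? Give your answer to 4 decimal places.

The abundance-weighted mean is 0.058450 × 53.93961 + 0.917540 × 55.93494 + 0.021190 × 56.93539 + 0.002820 × 57.93327
= 3.152770 + 51.322545 + 1.206461 + 0.163372 = 55.845148 Da

55.8451 Da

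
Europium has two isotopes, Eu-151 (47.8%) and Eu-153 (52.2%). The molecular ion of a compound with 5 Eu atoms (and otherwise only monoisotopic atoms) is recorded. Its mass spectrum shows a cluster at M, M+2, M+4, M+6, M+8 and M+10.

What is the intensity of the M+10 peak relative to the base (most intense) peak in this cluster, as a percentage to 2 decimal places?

(0.478 + 0.522)^5 gives M 0.0250, M+2 0.1363, M+4 0.2976, M+6 0.3250, M+8 0.1775, M+10 0.0388; the largest is M+6.
P(M+6) = C(5,3) × 0.478^2 × 0.522^3 = 10 × 0.228484 × 0.14223665 = 0.324988 (base)
P(M+10) = C(5,5) × 0.478^0 × 0.522^5 = 1 × 1.0000 × 0.03875721 = 0.038757
Relative intensity = 0.038757 / 0.324988 × 100 = 11.93

11.93%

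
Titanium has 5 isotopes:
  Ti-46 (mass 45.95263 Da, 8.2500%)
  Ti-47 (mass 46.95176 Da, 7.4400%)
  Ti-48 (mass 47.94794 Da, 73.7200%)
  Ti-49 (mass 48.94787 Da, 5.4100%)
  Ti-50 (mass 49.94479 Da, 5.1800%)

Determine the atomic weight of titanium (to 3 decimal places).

Weight each isotope mass by its fractional abundance: 0.082500 × 45.95263 + 0.074400 × 46.95176 + 0.737200 × 47.94794 + 0.054100 × 48.94787 + 0.051800 × 49.94479
= 3.791092 + 3.493211 + 35.347221 + 2.648080 + 2.587140 = 47.866744 Da

47.867 Da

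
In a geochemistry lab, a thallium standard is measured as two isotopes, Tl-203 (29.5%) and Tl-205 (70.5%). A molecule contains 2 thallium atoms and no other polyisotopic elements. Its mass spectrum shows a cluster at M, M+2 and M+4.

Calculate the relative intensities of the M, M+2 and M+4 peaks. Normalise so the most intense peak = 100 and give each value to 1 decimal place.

Each Tl atom is independently Tl-203 (p = 0.295) or Tl-205 (q = 0.705); the cluster is the binomial expansion (p + q)^2.
P(M) = 0.295^2 = 0.087025
P(M+2) = 2 × 0.295^1 × 0.705^1 = 0.415950
P(M+4) = 0.705^2 = 0.497025
The M+4 peak is largest (0.497025); scaling to 100 gives 17.5 : 83.7 : 100.0.

17.5 : 83.7 : 100.0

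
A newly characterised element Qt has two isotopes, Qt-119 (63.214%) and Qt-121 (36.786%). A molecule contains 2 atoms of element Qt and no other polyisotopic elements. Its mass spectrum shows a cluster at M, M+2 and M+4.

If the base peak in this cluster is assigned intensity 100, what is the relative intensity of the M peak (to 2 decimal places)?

Binomial terms of (0.63214 + 0.36786)^2: M 0.3996, M+2 0.4651, M+4 0.1353 → M+2 is the base peak.
P(M+2) = C(2,1) × 0.63214^1 × 0.36786^1 = 2 × 0.63214 × 0.36786 = 0.465078 (base)
P(M) = C(2,0) × 0.63214^2 × 0.36786^0 = 1 × 0.39960098 × 1.0000 = 0.399601
Relative intensity = 0.399601 / 0.465078 × 100 = 85.92

85.92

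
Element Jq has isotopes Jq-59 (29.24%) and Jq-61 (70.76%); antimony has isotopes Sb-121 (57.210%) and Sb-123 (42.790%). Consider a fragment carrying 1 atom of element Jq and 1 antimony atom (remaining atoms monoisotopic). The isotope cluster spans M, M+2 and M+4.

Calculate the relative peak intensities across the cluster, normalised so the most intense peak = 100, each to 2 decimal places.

31.57 : 100.00 : 57.14

Element Jq pattern (n=1): 0.2924 : 0.7076
Antimony pattern (n=1): 0.5721 : 0.4279
Convolve the two distributions (both contribute in 2-u steps):
  M: 0.2924×0.5721 = 0.167282
  M+2: 0.2924×0.4279 + 0.7076×0.5721 = 0.529936
  M+4: 0.7076×0.4279 = 0.302782
Scale to base peak (0.529936) = 100: 31.57 : 100.00 : 57.14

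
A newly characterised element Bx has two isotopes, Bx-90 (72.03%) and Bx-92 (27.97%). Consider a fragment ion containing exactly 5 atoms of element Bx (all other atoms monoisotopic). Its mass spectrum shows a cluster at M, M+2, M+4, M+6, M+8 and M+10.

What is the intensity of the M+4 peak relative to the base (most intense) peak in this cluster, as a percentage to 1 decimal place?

Term probabilities: M 0.1939, M+2 0.3765, M+4 0.2924, M+6 0.1135, M+8 0.0220, M+10 0.0017. Base peak = M+2.
P(M+2) = C(5,1) × 0.7203^4 × 0.2797^1 = 5 × 0.26918674 × 0.2797 = 0.376458 (base)
P(M+4) = C(5,2) × 0.7203^3 × 0.2797^2 = 10 × 0.37371475 × 0.07823209 = 0.292365
Relative intensity = 0.292365 / 0.376458 × 100 = 77.7

77.7%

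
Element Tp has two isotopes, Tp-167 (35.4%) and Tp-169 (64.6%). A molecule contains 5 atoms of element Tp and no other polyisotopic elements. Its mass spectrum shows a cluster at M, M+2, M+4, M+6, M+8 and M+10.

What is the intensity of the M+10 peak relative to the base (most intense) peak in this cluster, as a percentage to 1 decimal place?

Term probabilities: M 0.0056, M+2 0.0507, M+4 0.1851, M+6 0.3378, M+8 0.3083, M+10 0.1125. Base peak = M+6.
P(M+6) = C(5,3) × 0.354^2 × 0.646^3 = 10 × 0.125316 × 0.26958614 = 0.337835 (base)
P(M+10) = C(5,5) × 0.354^0 × 0.646^5 = 1 × 1.0000 × 0.11250261 = 0.112503
Relative intensity = 0.112503 / 0.337835 × 100 = 33.3

33.3%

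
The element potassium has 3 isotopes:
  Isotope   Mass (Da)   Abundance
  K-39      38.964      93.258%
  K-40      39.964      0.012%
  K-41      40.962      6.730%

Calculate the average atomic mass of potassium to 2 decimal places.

Average mass = Σ (abundance × isotope mass) = 0.93258 × 38.964 + 0.00012 × 39.964 + 0.06730 × 40.962
= 36.3370 + 0.0048 + 2.7567 = 39.0985 Da

39.10 Da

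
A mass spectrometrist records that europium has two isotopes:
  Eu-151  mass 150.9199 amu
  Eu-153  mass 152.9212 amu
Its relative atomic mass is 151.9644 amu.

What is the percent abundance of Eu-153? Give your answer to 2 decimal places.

Writing the weighted mean with unknown fraction x of Eu-151:
150.9199·x + 152.9212·(1 − x) = 151.9644
(150.9199 − 152.9212)·x = 151.9644 − 152.9212
x = -0.9568 / -2.0013 = 0.47809 → 47.81% Eu-151, 52.19% Eu-153.

52.19%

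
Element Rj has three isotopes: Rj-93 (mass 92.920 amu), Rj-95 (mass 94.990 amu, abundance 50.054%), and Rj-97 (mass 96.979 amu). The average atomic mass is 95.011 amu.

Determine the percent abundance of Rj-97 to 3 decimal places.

Let x and y be the fractions of Rj-93 and Rj-97. Then x + y = 1 − 0.50054 = 0.49946 and 92.920x + 96.979y = 95.011 − 0.50054×94.990 = 47.4647054.
Substituting: 92.920x + 96.979(0.49946 − x) = 47.4647054
(92.920 − 96.979)x = -0.97242594  ⇒  x = 0.23957, y = 0.25989
Rj-93: 23.957%, Rj-97: 25.989%.

25.989%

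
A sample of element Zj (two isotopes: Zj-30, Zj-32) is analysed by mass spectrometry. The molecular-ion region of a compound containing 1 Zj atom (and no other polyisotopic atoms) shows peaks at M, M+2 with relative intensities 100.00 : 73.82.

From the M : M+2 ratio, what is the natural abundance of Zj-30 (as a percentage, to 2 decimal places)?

57.53%

If p is the fraction of Zj that is Zj-30, then I(M+2)/I(M) = [C(1,1)·p^0·(1−p)] / p^1 = 1·(1−p)/p = 73.82/100.00 = 0.7382
(1−p)/p = 0.7382/1 = 0.7382  ⇒  p = 1/(1 + 0.7382) = 0.5753
Zj-30: 57.53%, Zj-32: 42.47%.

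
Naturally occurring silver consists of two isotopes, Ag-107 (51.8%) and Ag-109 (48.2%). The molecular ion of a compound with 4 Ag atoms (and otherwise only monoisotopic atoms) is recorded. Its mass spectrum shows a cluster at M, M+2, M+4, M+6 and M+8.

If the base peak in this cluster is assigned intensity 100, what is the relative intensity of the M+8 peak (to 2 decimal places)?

14.43

Term probabilities: M 0.0720, M+2 0.2680, M+4 0.3740, M+6 0.2320, M+8 0.0540. Base peak = M+4.
P(M+4) = C(4,2) × 0.518^2 × 0.482^2 = 6 × 0.268324 × 0.232324 = 0.374029 (base)
P(M+8) = C(4,4) × 0.518^0 × 0.482^4 = 1 × 1.0000 × 0.05397444 = 0.053974
Relative intensity = 0.053974 / 0.374029 × 100 = 14.43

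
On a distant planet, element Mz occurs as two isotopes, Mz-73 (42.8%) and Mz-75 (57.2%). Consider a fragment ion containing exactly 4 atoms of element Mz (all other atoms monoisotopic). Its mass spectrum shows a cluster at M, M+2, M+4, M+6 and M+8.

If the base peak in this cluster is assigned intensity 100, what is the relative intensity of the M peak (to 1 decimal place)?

9.3

Term probabilities: M 0.0336, M+2 0.1794, M+4 0.3596, M+6 0.3204, M+8 0.1070. Base peak = M+4.
P(M+4) = C(4,2) × 0.428^2 × 0.572^2 = 6 × 0.183184 × 0.327184 = 0.359609 (base)
P(M) = C(4,0) × 0.428^4 × 0.572^0 = 1 × 0.03355638 × 1.0000 = 0.033556
Relative intensity = 0.033556 / 0.359609 × 100 = 9.3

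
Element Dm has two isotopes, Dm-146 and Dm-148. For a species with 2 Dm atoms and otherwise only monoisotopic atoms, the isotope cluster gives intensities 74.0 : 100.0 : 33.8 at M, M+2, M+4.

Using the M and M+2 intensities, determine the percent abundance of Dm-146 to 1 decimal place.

Let p = fractional abundance of Dm-146. I(M+2)/I(M) = [C(2,1)·p^1·(1−p)] / p^2 = 2·(1−p)/p = 100.0/74.0 = 1.3514
(1−p)/p = 1.3514/2 = 0.6757  ⇒  p = 1/(1 + 0.6757) = 0.5968
Dm-146: 59.7%, Dm-148: 40.3%.

59.7%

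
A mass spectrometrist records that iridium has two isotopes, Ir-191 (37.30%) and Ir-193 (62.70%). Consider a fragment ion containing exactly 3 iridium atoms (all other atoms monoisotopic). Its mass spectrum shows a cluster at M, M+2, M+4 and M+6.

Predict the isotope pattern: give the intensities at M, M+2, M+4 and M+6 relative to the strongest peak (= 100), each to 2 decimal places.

11.80 : 59.49 : 100.00 : 56.03

The 3 Ir atoms are independent, so intensities follow the terms of (0.3730 + 0.6270)^3.
P(M) = 0.3730^3 = 0.051895
P(M+2) = 3 × 0.3730^2 × 0.6270^1 = 0.261702
P(M+4) = 3 × 0.3730^1 × 0.6270^2 = 0.439911
P(M+6) = 0.6270^3 = 0.246492
The M+4 peak is largest (0.439911); scaling to 100 gives 11.80 : 59.49 : 100.00 : 56.03.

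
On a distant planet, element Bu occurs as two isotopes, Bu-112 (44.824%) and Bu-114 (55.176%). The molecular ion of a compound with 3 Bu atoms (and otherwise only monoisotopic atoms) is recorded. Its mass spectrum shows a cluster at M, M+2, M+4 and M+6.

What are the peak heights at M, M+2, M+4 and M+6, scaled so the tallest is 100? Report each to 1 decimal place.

Each Bu atom is independently Bu-112 (p = 0.44824) or Bu-114 (q = 0.55176); the cluster is the binomial expansion (p + q)^3.
P(M) = 0.44824^3 = 0.090060
P(M+2) = 3 × 0.44824^2 × 0.55176^1 = 0.332577
P(M+4) = 3 × 0.44824^1 × 0.55176^2 = 0.409385
P(M+6) = 0.55176^3 = 0.167977
The M+4 peak is largest (0.409385); scaling to 100 gives 22.0 : 81.2 : 100.0 : 41.0.

22.0 : 81.2 : 100.0 : 41.0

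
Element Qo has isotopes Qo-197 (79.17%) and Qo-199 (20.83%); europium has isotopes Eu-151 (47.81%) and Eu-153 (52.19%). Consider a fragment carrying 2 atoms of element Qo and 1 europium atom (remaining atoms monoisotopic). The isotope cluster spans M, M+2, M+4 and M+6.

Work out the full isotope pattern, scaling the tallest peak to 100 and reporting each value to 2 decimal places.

61.81 : 100.00 : 39.78 : 4.67

Element Qo pattern (n=2): 0.62678889 : 0.32982222 : 0.04338889
Europium pattern (n=1): 0.4781 : 0.5219
Convolve the two distributions (both contribute in 2-u steps):
  M: 0.62678889×0.4781 = 0.299668
  M+2: 0.62678889×0.5219 + 0.32982222×0.4781 = 0.484809
  M+4: 0.32982222×0.5219 + 0.04338889×0.4781 = 0.192878
  M+6: 0.04338889×0.5219 = 0.022645
Scale to base peak (0.484809) = 100: 61.81 : 100.00 : 39.78 : 4.67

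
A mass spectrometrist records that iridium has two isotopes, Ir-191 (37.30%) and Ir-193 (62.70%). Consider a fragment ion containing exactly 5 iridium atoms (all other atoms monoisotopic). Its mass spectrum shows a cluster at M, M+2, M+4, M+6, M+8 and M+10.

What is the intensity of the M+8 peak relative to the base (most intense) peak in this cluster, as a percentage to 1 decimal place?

Term probabilities: M 0.0072, M+2 0.0607, M+4 0.2040, M+6 0.3429, M+8 0.2882, M+10 0.0969. Base peak = M+6.
P(M+6) = C(5,3) × 0.3730^2 × 0.6270^3 = 10 × 0.139129 × 0.24649188 = 0.342942 (base)
P(M+8) = C(5,4) × 0.3730^1 × 0.6270^4 = 5 × 0.3730 × 0.15455041 = 0.288237
Relative intensity = 0.288237 / 0.342942 × 100 = 84.0

84.0%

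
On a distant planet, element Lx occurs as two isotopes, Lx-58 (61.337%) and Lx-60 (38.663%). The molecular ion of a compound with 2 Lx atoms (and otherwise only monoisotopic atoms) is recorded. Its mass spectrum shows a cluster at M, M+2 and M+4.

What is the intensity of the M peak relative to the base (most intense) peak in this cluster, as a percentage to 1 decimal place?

Binomial terms of (0.61337 + 0.38663)^2: M 0.3762, M+2 0.4743, M+4 0.1495 → M+2 is the base peak.
P(M+2) = C(2,1) × 0.61337^1 × 0.38663^1 = 2 × 0.61337 × 0.38663 = 0.474294 (base)
P(M) = C(2,0) × 0.61337^2 × 0.38663^0 = 1 × 0.37622276 × 1.0000 = 0.376223
Relative intensity = 0.376223 / 0.474294 × 100 = 79.3

79.3%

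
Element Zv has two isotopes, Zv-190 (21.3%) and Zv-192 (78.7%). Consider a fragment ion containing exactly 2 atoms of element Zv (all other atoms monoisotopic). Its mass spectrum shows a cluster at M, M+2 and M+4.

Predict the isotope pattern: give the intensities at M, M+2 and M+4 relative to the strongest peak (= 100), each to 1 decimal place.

Each Zv atom is independently Zv-190 (p = 0.213) or Zv-192 (q = 0.787); the cluster is the binomial expansion (p + q)^2.
P(M) = 0.213^2 = 0.045369
P(M+2) = 2 × 0.213^1 × 0.787^1 = 0.335262
P(M+4) = 0.787^2 = 0.619369
The M+4 peak is largest (0.619369); scaling to 100 gives 7.3 : 54.1 : 100.0.

7.3 : 54.1 : 100.0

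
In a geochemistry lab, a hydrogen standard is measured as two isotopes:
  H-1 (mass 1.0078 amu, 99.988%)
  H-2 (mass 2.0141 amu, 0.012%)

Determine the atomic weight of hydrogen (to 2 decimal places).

Average mass = Σ (abundance × isotope mass) = 0.99988 × 1.0078 + 0.00012 × 2.0141
= 1.00768 + 0.00024 = 1.00792 amu

1.01 amu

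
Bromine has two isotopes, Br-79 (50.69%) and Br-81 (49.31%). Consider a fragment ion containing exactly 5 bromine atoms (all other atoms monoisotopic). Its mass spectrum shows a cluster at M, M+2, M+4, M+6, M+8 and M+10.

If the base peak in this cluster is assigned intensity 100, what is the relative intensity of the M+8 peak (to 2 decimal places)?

47.31

Binomial terms of (0.5069 + 0.4931)^5: M 0.0335, M+2 0.1628, M+4 0.3167, M+6 0.3081, M+8 0.1498, M+10 0.0292 → M+4 is the base peak.
P(M+4) = C(5,2) × 0.5069^3 × 0.4931^2 = 10 × 0.13024674 × 0.24314761 = 0.316692 (base)
P(M+8) = C(5,4) × 0.5069^1 × 0.4931^4 = 5 × 0.5069 × 0.05912076 = 0.149842
Relative intensity = 0.149842 / 0.316692 × 100 = 47.31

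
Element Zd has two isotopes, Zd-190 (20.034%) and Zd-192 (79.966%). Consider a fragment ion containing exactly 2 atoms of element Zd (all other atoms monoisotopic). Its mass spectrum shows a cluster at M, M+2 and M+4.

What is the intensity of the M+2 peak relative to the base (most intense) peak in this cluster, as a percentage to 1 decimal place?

50.1%

(0.20034 + 0.79966)^2 gives M 0.0401, M+2 0.3204, M+4 0.6395; the largest is M+4.
P(M+4) = C(2,2) × 0.20034^0 × 0.79966^2 = 1 × 1.0000 × 0.63945612 = 0.639456 (base)
P(M+2) = C(2,1) × 0.20034^1 × 0.79966^1 = 2 × 0.20034 × 0.79966 = 0.320408
Relative intensity = 0.320408 / 0.639456 × 100 = 50.1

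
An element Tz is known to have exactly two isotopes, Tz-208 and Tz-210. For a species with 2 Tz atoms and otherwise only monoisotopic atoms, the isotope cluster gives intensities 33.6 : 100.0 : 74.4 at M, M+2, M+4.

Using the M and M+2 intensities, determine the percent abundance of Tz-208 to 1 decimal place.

40.2%

Let p = fractional abundance of Tz-208. I(M+2)/I(M) = [C(2,1)·p^1·(1−p)] / p^2 = 2·(1−p)/p = 100.0/33.6 = 2.9762
(1−p)/p = 2.9762/2 = 1.4881  ⇒  p = 1/(1 + 1.4881) = 0.4019
Tz-208: 40.2%, Tz-210: 59.8%.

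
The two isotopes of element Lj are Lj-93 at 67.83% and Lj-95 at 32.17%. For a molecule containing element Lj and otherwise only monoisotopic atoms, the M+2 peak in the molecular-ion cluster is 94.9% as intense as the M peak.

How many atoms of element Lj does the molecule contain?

For n independent Lj atoms, I(M+2)/I(M) = n · (abundance Lj-95) / (abundance Lj-93) = n · 0.3217/0.6783.
n = 0.949 × 0.6783/0.3217 = 2.00 ≈ 2

2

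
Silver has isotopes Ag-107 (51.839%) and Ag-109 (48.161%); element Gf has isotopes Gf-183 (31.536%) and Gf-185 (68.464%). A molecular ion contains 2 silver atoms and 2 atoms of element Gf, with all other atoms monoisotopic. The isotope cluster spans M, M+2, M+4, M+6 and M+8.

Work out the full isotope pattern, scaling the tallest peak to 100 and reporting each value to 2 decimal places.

Silver pattern (n=2): 0.26872819 : 0.49932362 : 0.23194819
Element Gf pattern (n=2): 0.09945193 : 0.43181614 : 0.46873193
Convolve the two distributions (both contribute in 2-u steps):
  M: 0.26872819×0.09945193 = 0.026726
  M+2: 0.26872819×0.43181614 + 0.49932362×0.09945193 = 0.165700
  M+4: 0.26872819×0.46873193 + 0.49932362×0.43181614 + 0.23194819×0.09945193 = 0.364645
  M+6: 0.49932362×0.46873193 + 0.23194819×0.43181614 = 0.334208
  M+8: 0.23194819×0.46873193 = 0.108722
Scale to base peak (0.364645) = 100: 7.33 : 45.44 : 100.00 : 91.65 : 29.82

7.33 : 45.44 : 100.00 : 91.65 : 29.82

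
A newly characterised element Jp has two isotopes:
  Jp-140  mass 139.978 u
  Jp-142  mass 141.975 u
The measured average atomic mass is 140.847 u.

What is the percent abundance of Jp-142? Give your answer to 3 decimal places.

43.515%

Writing the weighted mean with unknown fraction x of Jp-140:
139.978·x + 141.975·(1 − x) = 140.847
(139.978 − 141.975)·x = 140.847 − 141.975
x = -1.128 / -1.997 = 0.56485 → 56.485% Jp-140, 43.515% Jp-142.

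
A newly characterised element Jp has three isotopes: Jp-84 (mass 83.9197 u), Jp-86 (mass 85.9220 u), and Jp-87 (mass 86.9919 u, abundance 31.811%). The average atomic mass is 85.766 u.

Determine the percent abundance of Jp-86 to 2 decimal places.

Let x and y be the fractions of Jp-84 and Jp-86. Then x + y = 1 − 0.31811 = 0.68189 and 83.9197x + 85.9220y = 85.766 − 0.31811×86.9919 = 58.093006691.
Substituting: 83.9197x + 85.9220(0.68189 − x) = 58.093006691
(83.9197 − 85.9220)x = -0.496345889  ⇒  x = 0.24789, y = 0.43400
Jp-84: 24.79%, Jp-86: 43.40%.

43.40%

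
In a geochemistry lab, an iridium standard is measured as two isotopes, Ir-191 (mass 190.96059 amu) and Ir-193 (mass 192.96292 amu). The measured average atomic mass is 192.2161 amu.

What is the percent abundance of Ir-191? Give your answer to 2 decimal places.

Let x be the fractional abundance of Ir-191; then Ir-193 has abundance 1 − x.
190.96059·x + 192.96292·(1 − x) = 192.2161
(190.96059 − 192.96292)·x = 192.2161 − 192.96292
x = -0.74682 / -2.00233 = 0.37298 → 37.30% Ir-191, 62.70% Ir-193.

37.30%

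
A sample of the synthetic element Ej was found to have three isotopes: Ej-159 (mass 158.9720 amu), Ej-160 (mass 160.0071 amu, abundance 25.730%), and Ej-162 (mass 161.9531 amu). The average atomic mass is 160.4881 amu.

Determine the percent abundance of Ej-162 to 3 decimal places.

Let x and y be the fractions of Ej-159 and Ej-162. Then x + y = 1 − 0.25730 = 0.74270 and 158.9720x + 161.9531y = 160.4881 − 0.25730×160.0071 = 119.31827317.
Substituting: 158.9720x + 161.9531(0.74270 − x) = 119.31827317
(158.9720 − 161.9531)x = -0.9642942  ⇒  x = 0.32347, y = 0.41923
Ej-159: 32.347%, Ej-162: 41.923%.

41.923%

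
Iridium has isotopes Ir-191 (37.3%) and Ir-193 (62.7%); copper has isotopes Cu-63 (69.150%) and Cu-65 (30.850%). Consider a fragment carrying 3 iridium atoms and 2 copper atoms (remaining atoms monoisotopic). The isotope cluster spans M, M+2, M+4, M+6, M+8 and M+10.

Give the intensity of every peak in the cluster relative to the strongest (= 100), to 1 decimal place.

7.5 : 44.6 : 98.9 : 100.0 : 44.5 : 7.1

Iridium pattern (n=3): 0.05189512 : 0.26170165 : 0.43991135 : 0.24649188
Copper pattern (n=2): 0.47817225 : 0.4266555 : 0.09517225
Convolve the two distributions (both contribute in 2-u steps):
  M: 0.05189512×0.47817225 = 0.024815
  M+2: 0.05189512×0.4266555 + 0.26170165×0.47817225 = 0.147280
  M+4: 0.05189512×0.09517225 + 0.26170165×0.4266555 + 0.43991135×0.47817225 = 0.326949
  M+6: 0.26170165×0.09517225 + 0.43991135×0.4266555 + 0.24649188×0.47817225 = 0.330463
  M+8: 0.43991135×0.09517225 + 0.24649188×0.4266555 = 0.147034
  M+10: 0.24649188×0.09517225 = 0.023459
Scale to base peak (0.330463) = 100: 7.5 : 44.6 : 98.9 : 100.0 : 44.5 : 7.1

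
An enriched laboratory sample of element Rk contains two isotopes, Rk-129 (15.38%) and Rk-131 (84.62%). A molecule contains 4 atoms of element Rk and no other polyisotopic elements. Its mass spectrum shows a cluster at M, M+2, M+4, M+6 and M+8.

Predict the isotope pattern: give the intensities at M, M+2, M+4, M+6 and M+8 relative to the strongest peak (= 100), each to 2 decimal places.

The 4 Rk atoms are independent, so intensities follow the terms of (0.1538 + 0.8462)^4.
P(M) = 0.1538^4 = 0.000560
P(M+2) = 4 × 0.1538^3 × 0.8462^1 = 0.012314
P(M+4) = 6 × 0.1538^2 × 0.8462^2 = 0.101627
P(M+6) = 4 × 0.1538^1 × 0.8462^3 = 0.372765
P(M+8) = 0.8462^4 = 0.512734
The M+8 peak is largest (0.512734); scaling to 100 gives 0.11 : 2.40 : 19.82 : 72.70 : 100.00.

0.11 : 2.40 : 19.82 : 72.70 : 100.00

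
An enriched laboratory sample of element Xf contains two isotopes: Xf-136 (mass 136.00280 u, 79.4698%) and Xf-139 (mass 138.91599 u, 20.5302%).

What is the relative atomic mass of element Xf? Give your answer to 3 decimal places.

136.601 u

Ar = Σ fᵢ·mᵢ = 0.794698 × 136.00280 + 0.205302 × 138.91599
= 108.081153 + 28.519731 = 136.600884 u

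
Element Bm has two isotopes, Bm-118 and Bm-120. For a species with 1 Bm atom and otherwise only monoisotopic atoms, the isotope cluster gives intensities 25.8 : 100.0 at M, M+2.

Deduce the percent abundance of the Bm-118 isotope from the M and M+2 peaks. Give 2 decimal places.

20.51%

Let p = fractional abundance of Bm-118. I(M+2)/I(M) = [C(1,1)·p^0·(1−p)] / p^1 = 1·(1−p)/p = 100.0/25.8 = 3.8760
(1−p)/p = 3.8760/1 = 3.8760  ⇒  p = 1/(1 + 3.8760) = 0.2051
Bm-118: 20.51%, Bm-120: 79.49%.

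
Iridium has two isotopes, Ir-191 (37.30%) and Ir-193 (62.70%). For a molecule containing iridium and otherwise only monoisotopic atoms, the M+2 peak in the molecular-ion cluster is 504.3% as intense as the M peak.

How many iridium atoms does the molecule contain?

3

With n Ir atoms, P(M+2)/P(M) = C(n,1)·p^(n−1)q / p^n = n·q/p = n · 0.6270/0.3730.
n = 5.043 × 0.3730/0.6270 = 3.00 ≈ 3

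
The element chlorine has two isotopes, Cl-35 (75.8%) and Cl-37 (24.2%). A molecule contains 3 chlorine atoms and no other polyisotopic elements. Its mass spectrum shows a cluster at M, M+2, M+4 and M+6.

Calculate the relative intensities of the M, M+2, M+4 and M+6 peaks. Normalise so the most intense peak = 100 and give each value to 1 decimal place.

Each Cl atom is independently Cl-35 (p = 0.758) or Cl-37 (q = 0.242); the cluster is the binomial expansion (p + q)^3.
P(M) = 0.758^3 = 0.435520
P(M+2) = 3 × 0.758^2 × 0.242^1 = 0.417133
P(M+4) = 3 × 0.758^1 × 0.242^2 = 0.133175
P(M+6) = 0.242^3 = 0.014172
The M peak is largest (0.435520); scaling to 100 gives 100.0 : 95.8 : 30.6 : 3.3.

100.0 : 95.8 : 30.6 : 3.3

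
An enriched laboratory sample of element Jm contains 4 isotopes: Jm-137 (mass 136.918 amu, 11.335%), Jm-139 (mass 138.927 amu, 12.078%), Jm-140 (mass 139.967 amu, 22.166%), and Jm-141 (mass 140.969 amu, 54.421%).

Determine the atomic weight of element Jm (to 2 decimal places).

Weight each isotope mass by its fractional abundance: 0.11335 × 136.918 + 0.12078 × 138.927 + 0.22166 × 139.967 + 0.54421 × 140.969
= 15.5197 + 16.7796 + 31.0251 + 76.7167 = 140.0411 amu

140.04 amu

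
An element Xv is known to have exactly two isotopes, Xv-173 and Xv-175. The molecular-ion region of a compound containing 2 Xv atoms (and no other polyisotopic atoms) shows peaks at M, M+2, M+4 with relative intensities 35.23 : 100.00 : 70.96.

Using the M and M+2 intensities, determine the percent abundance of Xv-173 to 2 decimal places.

Write p for the Xv-173 fraction. I(M+2)/I(M) = [C(2,1)·p^1·(1−p)] / p^2 = 2·(1−p)/p = 100.00/35.23 = 2.8385
(1−p)/p = 2.8385/2 = 1.4192  ⇒  p = 1/(1 + 1.4192) = 0.4134
Xv-173: 41.34%, Xv-175: 58.66%.

41.34%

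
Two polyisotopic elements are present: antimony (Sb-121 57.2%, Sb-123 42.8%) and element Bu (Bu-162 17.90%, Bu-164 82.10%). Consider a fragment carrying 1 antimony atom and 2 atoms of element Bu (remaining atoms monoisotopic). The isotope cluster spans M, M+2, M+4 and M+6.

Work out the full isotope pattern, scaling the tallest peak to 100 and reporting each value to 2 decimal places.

Antimony pattern (n=1): 0.5720 : 0.4280
Element Bu pattern (n=2): 0.032041 : 0.293918 : 0.674041
Convolve the two distributions (both contribute in 2-u steps):
  M: 0.5720×0.032041 = 0.018327
  M+2: 0.5720×0.293918 + 0.4280×0.032041 = 0.181835
  M+4: 0.5720×0.674041 + 0.4280×0.293918 = 0.511348
  M+6: 0.4280×0.674041 = 0.288490
Scale to base peak (0.511348) = 100: 3.58 : 35.56 : 100.00 : 56.42

3.58 : 35.56 : 100.00 : 56.42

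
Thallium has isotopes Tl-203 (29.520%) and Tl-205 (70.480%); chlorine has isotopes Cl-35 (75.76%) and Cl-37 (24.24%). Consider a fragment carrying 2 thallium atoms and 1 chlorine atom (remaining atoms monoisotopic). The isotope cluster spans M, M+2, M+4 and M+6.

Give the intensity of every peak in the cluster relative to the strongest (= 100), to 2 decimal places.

Thallium pattern (n=2): 0.08714304 : 0.41611392 : 0.49674304
Chlorine pattern (n=1): 0.7576 : 0.2424
Convolve the two distributions (both contribute in 2-u steps):
  M: 0.08714304×0.7576 = 0.066020
  M+2: 0.08714304×0.2424 + 0.41611392×0.7576 = 0.336371
  M+4: 0.41611392×0.2424 + 0.49674304×0.7576 = 0.477199
  M+6: 0.49674304×0.2424 = 0.120411
Scale to base peak (0.477199) = 100: 13.83 : 70.49 : 100.00 : 25.23

13.83 : 70.49 : 100.00 : 25.23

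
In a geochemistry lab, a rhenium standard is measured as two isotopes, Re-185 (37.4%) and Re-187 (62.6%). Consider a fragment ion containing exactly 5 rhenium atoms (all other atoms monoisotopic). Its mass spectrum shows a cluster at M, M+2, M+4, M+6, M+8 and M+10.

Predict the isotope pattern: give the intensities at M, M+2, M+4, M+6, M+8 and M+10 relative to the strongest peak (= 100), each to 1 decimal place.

2.1 : 17.8 : 59.7 : 100.0 : 83.7 : 28.0

The 5 Re atoms are independent, so intensities follow the terms of (0.374 + 0.626)^5.
P(M) = 0.374^5 = 0.007317
P(M+2) = 5 × 0.374^4 × 0.626^1 = 0.061239
P(M+4) = 10 × 0.374^3 × 0.626^2 = 0.205005
P(M+6) = 10 × 0.374^2 × 0.626^3 = 0.343136
P(M+8) = 5 × 0.374^1 × 0.626^4 = 0.287170
P(M+10) = 0.626^5 = 0.096133
The M+6 peak is largest (0.343136); scaling to 100 gives 2.1 : 17.8 : 59.7 : 100.0 : 83.7 : 28.0.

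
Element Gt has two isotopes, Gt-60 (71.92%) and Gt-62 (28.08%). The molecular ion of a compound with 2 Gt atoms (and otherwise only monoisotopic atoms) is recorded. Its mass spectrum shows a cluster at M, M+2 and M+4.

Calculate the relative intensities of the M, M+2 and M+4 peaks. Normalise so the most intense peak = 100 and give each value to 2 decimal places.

100.00 : 78.09 : 15.24

Each Gt atom is independently Gt-60 (p = 0.7192) or Gt-62 (q = 0.2808); the cluster is the binomial expansion (p + q)^2.
P(M) = 0.7192^2 = 0.517249
P(M+2) = 2 × 0.7192^1 × 0.2808^1 = 0.403903
P(M+4) = 0.2808^2 = 0.078849
The M peak is largest (0.517249); scaling to 100 gives 100.00 : 78.09 : 15.24.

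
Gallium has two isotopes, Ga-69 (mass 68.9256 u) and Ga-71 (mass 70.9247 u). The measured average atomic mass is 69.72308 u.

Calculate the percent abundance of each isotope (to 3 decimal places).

With x = fraction of Ga-69 (so Ga-71 is 1 − x):
68.9256·x + 70.9247·(1 − x) = 69.72308
(68.9256 − 70.9247)·x = 69.72308 − 70.9247
x = -1.20162 / -1.9991 = 0.60108 → 60.108% Ga-69, 39.892% Ga-71.

Ga-69: 60.108%, Ga-71: 39.892%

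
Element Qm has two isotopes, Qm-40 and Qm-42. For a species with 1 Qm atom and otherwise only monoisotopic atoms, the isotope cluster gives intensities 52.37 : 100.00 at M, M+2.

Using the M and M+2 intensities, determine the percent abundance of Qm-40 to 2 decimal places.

34.37%

If p is the fraction of Qm that is Qm-40, then I(M+2)/I(M) = [C(1,1)·p^0·(1−p)] / p^1 = 1·(1−p)/p = 100.00/52.37 = 1.9095
(1−p)/p = 1.9095/1 = 1.9095  ⇒  p = 1/(1 + 1.9095) = 0.3437
Qm-40: 34.37%, Qm-42: 65.63%.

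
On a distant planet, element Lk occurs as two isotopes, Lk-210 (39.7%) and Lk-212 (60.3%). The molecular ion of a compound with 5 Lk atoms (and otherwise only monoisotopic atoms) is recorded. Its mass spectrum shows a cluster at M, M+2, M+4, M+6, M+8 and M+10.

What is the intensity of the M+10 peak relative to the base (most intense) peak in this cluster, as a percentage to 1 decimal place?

Binomial terms of (0.397 + 0.603)^5: M 0.0099, M+2 0.0749, M+4 0.2275, M+6 0.3456, M+8 0.2624, M+10 0.0797 → M+6 is the base peak.
P(M+6) = C(5,3) × 0.397^2 × 0.603^3 = 10 × 0.157609 × 0.21925623 = 0.345568 (base)
P(M+10) = C(5,5) × 0.397^0 × 0.603^5 = 1 × 1.0000 × 0.07972354 = 0.079724
Relative intensity = 0.079724 / 0.345568 × 100 = 23.1

23.1%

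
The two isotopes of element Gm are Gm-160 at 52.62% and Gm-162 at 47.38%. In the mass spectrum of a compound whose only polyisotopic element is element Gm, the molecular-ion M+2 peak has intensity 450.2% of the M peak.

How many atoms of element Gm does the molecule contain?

With n Gm atoms, P(M+2)/P(M) = C(n,1)·p^(n−1)q / p^n = n·q/p = n · 0.4738/0.5262.
n = 4.502 × 0.5262/0.4738 = 5.00 ≈ 5

5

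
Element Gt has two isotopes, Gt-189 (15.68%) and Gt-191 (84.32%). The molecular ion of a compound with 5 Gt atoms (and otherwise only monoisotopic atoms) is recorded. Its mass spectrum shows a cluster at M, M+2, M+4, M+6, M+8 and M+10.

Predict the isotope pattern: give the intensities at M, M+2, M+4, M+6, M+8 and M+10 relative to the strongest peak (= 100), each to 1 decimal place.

The 5 Gt atoms are independent, so intensities follow the terms of (0.1568 + 0.8432)^5.
P(M) = 0.1568^5 = 0.000095
P(M+2) = 5 × 0.1568^4 × 0.8432^1 = 0.002549
P(M+4) = 10 × 0.1568^3 × 0.8432^2 = 0.027409
P(M+6) = 10 × 0.1568^2 × 0.8432^3 = 0.147395
P(M+8) = 5 × 0.1568^1 × 0.8432^4 = 0.396313
P(M+10) = 0.8432^5 = 0.426239
The M+10 peak is largest (0.426239); scaling to 100 gives 0.0 : 0.6 : 6.4 : 34.6 : 93.0 : 100.0.

0.0 : 0.6 : 6.4 : 34.6 : 93.0 : 100.0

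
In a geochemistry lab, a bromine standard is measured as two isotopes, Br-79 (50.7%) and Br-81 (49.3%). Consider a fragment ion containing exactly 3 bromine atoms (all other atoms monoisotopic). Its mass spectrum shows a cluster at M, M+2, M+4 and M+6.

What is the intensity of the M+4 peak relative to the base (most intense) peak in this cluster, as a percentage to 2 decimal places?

Binomial terms of (0.507 + 0.493)^3: M 0.1303, M+2 0.3802, M+4 0.3697, M+6 0.1198 → M+2 is the base peak.
P(M+2) = C(3,1) × 0.507^2 × 0.493^1 = 3 × 0.257049 × 0.4930 = 0.380175 (base)
P(M+4) = C(3,2) × 0.507^1 × 0.493^2 = 3 × 0.5070 × 0.243049 = 0.369678
Relative intensity = 0.369678 / 0.380175 × 100 = 97.24

97.24%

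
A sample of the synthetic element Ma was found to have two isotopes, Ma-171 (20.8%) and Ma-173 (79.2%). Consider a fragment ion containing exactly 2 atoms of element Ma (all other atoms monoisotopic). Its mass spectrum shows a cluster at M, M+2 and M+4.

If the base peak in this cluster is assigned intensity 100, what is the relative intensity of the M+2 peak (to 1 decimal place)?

52.5

Term probabilities: M 0.0433, M+2 0.3295, M+4 0.6273. Base peak = M+4.
P(M+4) = C(2,2) × 0.208^0 × 0.792^2 = 1 × 1.0000 × 0.627264 = 0.627264 (base)
P(M+2) = C(2,1) × 0.208^1 × 0.792^1 = 2 × 0.2080 × 0.7920 = 0.329472
Relative intensity = 0.329472 / 0.627264 × 100 = 52.5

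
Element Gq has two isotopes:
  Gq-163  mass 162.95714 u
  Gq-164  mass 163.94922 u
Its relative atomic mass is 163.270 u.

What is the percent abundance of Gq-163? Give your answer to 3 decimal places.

Let x be the fractional abundance of Gq-163; then Gq-164 has abundance 1 − x.
162.95714·x + 163.94922·(1 − x) = 163.270
(162.95714 − 163.94922)·x = 163.270 − 163.94922
x = -0.67922 / -0.99208 = 0.68464 → 68.464% Gq-163, 31.536% Gq-164.

68.464%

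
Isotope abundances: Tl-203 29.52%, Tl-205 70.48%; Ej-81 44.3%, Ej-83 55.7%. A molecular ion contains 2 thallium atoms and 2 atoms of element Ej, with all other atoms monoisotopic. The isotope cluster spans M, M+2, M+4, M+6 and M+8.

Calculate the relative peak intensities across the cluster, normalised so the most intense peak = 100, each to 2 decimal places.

Thallium pattern (n=2): 0.08714304 : 0.41611392 : 0.49674304
Element Ej pattern (n=2): 0.196249 : 0.493502 : 0.310249
Convolve the two distributions (both contribute in 2-u steps):
  M: 0.08714304×0.196249 = 0.017102
  M+2: 0.08714304×0.493502 + 0.41611392×0.196249 = 0.124667
  M+4: 0.08714304×0.310249 + 0.41611392×0.493502 + 0.49674304×0.196249 = 0.329874
  M+6: 0.41611392×0.310249 + 0.49674304×0.493502 = 0.374243
  M+8: 0.49674304×0.310249 = 0.154114
Scale to base peak (0.374243) = 100: 4.57 : 33.31 : 88.14 : 100.00 : 41.18

4.57 : 33.31 : 88.14 : 100.00 : 41.18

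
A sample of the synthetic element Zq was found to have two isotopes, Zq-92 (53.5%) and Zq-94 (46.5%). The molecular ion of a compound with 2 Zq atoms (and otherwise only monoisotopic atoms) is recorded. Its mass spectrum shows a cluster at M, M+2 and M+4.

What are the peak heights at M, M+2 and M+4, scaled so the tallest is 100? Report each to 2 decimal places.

Expanding (0.535 + 0.465)^2:
P(M) = 0.535^2 = 0.286225
P(M+2) = 2 × 0.535^1 × 0.465^1 = 0.497550
P(M+4) = 0.465^2 = 0.216225
The M+2 peak is largest (0.497550); scaling to 100 gives 57.53 : 100.00 : 43.46.

57.53 : 100.00 : 43.46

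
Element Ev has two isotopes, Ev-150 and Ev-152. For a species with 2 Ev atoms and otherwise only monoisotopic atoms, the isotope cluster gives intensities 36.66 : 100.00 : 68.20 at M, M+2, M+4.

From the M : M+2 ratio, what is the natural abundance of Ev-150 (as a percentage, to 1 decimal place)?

42.3%

Write p for the Ev-150 fraction. I(M+2)/I(M) = [C(2,1)·p^1·(1−p)] / p^2 = 2·(1−p)/p = 100.00/36.66 = 2.7278
(1−p)/p = 2.7278/2 = 1.3639  ⇒  p = 1/(1 + 1.3639) = 0.4230
Ev-150: 42.3%, Ev-152: 57.7%.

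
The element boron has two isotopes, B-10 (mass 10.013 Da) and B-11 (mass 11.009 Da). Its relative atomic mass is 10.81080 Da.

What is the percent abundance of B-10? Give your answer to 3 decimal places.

Writing the weighted mean with unknown fraction x of B-10:
10.013·x + 11.009·(1 − x) = 10.81080
(10.013 − 11.009)·x = 10.81080 − 11.009
x = -0.19820 / -0.996 = 0.19900 → 19.900% B-10, 80.100% B-11.

19.900%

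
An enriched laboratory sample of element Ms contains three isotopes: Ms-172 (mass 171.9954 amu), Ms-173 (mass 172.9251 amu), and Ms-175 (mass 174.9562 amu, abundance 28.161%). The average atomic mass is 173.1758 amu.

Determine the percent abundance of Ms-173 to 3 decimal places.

37.282%

Let x and y be the fractions of Ms-172 and Ms-173. Then x + y = 1 − 0.28161 = 0.71839 and 171.9954x + 172.9251y = 173.1758 − 0.28161×174.9562 = 123.906384518.
Substituting: 171.9954x + 172.9251(0.71839 − x) = 123.906384518
(171.9954 − 172.9251)x = -0.321278071  ⇒  x = 0.34557, y = 0.37282
Ms-172: 34.557%, Ms-173: 37.282%.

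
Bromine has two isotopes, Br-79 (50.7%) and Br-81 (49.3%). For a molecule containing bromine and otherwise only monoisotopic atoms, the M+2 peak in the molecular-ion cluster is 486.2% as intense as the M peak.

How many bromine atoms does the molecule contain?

For n independent Br atoms, I(M+2)/I(M) = n · (abundance Br-81) / (abundance Br-79) = n · 0.493/0.507.
n = 4.862 × 0.507/0.493 = 5.00 ≈ 5

5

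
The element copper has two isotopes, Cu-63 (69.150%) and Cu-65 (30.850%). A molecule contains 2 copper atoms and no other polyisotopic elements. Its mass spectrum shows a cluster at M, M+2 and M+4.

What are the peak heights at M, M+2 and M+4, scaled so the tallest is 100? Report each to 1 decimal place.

Expanding (0.69150 + 0.30850)^2:
P(M) = 0.69150^2 = 0.478172
P(M+2) = 2 × 0.69150^1 × 0.30850^1 = 0.426656
P(M+4) = 0.30850^2 = 0.095172
The M peak is largest (0.478172); scaling to 100 gives 100.0 : 89.2 : 19.9.

100.0 : 89.2 : 19.9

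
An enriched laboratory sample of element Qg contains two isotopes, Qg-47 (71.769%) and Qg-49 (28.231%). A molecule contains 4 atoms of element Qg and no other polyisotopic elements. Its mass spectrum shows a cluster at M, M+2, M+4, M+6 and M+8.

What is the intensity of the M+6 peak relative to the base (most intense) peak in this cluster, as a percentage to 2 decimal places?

Binomial terms of (0.71769 + 0.28231)^4: M 0.2653, M+2 0.4174, M+4 0.2463, M+6 0.0646, M+8 0.0064 → M+2 is the base peak.
P(M+2) = C(4,1) × 0.71769^3 × 0.28231^1 = 4 × 0.369667 × 0.28231 = 0.417443 (base)
P(M+6) = C(4,3) × 0.71769^1 × 0.28231^3 = 4 × 0.71769 × 0.02249981 = 0.064592
Relative intensity = 0.064592 / 0.417443 × 100 = 15.47

15.47%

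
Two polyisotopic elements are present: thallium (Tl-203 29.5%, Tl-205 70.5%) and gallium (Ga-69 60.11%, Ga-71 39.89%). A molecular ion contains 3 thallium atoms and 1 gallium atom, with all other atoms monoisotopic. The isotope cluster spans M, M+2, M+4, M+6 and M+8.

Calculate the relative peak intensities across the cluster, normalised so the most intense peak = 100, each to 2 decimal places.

4.00 : 31.31 : 87.50 : 100.00 : 36.20

Thallium pattern (n=3): 0.02567237 : 0.18405787 : 0.43986713 : 0.35040263
Gallium pattern (n=1): 0.6011 : 0.3989
Convolve the two distributions (both contribute in 2-u steps):
  M: 0.02567237×0.6011 = 0.015432
  M+2: 0.02567237×0.3989 + 0.18405787×0.6011 = 0.120878
  M+4: 0.18405787×0.3989 + 0.43986713×0.6011 = 0.337825
  M+6: 0.43986713×0.3989 + 0.35040263×0.6011 = 0.386090
  M+8: 0.35040263×0.3989 = 0.139776
Scale to base peak (0.386090) = 100: 4.00 : 31.31 : 87.50 : 100.00 : 36.20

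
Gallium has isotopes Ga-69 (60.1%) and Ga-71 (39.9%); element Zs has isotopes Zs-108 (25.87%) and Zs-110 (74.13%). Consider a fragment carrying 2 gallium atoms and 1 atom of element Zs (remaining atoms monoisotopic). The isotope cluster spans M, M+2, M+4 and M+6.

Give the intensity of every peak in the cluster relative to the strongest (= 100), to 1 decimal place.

Gallium pattern (n=2): 0.361201 : 0.479598 : 0.159201
Element Zs pattern (n=1): 0.2587 : 0.7413
Convolve the two distributions (both contribute in 2-u steps):
  M: 0.361201×0.2587 = 0.093443
  M+2: 0.361201×0.7413 + 0.479598×0.2587 = 0.391830
  M+4: 0.479598×0.7413 + 0.159201×0.2587 = 0.396711
  M+6: 0.159201×0.7413 = 0.118016
Scale to base peak (0.396711) = 100: 23.6 : 98.8 : 100.0 : 29.7

23.6 : 98.8 : 100.0 : 29.7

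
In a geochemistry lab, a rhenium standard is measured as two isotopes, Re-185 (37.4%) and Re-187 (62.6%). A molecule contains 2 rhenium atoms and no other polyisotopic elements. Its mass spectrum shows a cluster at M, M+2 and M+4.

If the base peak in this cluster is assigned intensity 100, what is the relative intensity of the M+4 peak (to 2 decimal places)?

83.69

(0.374 + 0.626)^2 gives M 0.1399, M+2 0.4682, M+4 0.3919; the largest is M+2.
P(M+2) = C(2,1) × 0.374^1 × 0.626^1 = 2 × 0.3740 × 0.6260 = 0.468248 (base)
P(M+4) = C(2,2) × 0.374^0 × 0.626^2 = 1 × 1.0000 × 0.391876 = 0.391876
Relative intensity = 0.391876 / 0.468248 × 100 = 83.69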